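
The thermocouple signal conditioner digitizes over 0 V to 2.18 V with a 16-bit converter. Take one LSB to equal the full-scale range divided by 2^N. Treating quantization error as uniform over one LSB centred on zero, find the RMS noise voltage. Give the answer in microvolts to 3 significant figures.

Span = 2.18 V.
LSB = 2.18 V / 2^16 = 33.264 µV.
V_rms = LSB/√12 = 33.264 µV / √12 = 9.60 µV.

9.60 µV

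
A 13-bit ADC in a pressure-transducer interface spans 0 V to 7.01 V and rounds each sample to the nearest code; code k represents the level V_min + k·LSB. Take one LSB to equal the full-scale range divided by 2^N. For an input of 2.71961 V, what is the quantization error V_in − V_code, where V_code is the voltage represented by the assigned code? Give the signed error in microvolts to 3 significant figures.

+154 µV

Range is 7.01 V. LSB = 7.01 V / 2^13 ≈ 0.8557 mV.
(2.71961 − (0)) / LSB = 2.71961 × 8192/7.01 = 3178.1805. Nearest integer: k = 3178.
V_code = V_min + k × range/2^13 = 0 + 3178 × 7.01/8192 = 2.719455566 V.
Error = V_in − V_code = 2.71961 − (2.719455566) = +154 µV.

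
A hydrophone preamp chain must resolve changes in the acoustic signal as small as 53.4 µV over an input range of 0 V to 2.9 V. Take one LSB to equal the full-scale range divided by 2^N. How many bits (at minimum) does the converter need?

Full-scale range = 2.9 V.
Need 2^N ≥ 2.9 V / 53.4 µV = 54310 → N_min = 16.

16 bits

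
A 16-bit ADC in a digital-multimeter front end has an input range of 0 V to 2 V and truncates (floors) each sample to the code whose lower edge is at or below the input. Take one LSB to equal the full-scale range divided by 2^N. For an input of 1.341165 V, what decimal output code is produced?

43947

Range is 2 V. LSB = 2 V / 2^16 ≈ 30.52 µV.
(V_in − V_min) × 2^16/range = (1.341165 − (0)) × 65536/2 = 43947.295.
Floor → code = 43947.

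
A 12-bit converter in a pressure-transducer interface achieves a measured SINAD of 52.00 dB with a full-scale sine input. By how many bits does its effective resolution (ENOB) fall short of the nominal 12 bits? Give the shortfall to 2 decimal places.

3.65 bits

ENOB = (SINAD − 1.76)/6.02 = (52.00 − 1.76)/6.02 = 8.3455 bits.
12 − 8.3455 = 3.65 bits below nominal.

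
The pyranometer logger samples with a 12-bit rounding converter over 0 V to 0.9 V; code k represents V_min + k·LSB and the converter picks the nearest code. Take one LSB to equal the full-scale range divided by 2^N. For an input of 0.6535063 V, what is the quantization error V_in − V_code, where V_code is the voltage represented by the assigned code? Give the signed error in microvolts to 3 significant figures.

+39.5 µV

Span = 0.9 V. LSB = 0.9 V / 2^12 ≈ 219.7 µV.
(0.6535063 − (0)) / LSB = 0.6535063 × 4096/0.9 = 2974.1798. Nearest integer: k = 2974.
V_code = V_min + k × range/2^12 = 0 + 2974 × 0.9/4096 = 0.6534667969 V.
V_in − V_code = 0.6535063 − (0.6534667969) = +39.5 µV.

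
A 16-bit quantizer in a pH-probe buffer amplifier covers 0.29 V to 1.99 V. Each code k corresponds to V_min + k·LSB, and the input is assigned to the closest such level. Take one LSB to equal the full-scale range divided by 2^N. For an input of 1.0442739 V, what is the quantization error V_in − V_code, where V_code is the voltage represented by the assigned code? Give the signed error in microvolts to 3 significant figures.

Full-scale range = 1.99 V − (0.29 V) = 1.7 V. LSB = 1.7 V / 2^16 ≈ 25.94 µV.
(1.0442739 − (0.29)) / LSB = 0.7542739 × 65536/1.7 = 29077.7025. Nearest integer: k = 29078.
V_code = 0.29 + (29078/65536) × 1.7 = 1.0442816162 V.
V_in − V_code = 1.0442739 − (1.0442816162) = −7.72 µV.

−7.72 µV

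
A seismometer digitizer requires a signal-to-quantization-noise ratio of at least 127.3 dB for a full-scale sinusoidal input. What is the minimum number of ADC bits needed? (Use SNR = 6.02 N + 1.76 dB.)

Required N = ⌈(127.3 − 1.76)/6.02⌉ = ⌈20.854⌉ = 21.

21 bits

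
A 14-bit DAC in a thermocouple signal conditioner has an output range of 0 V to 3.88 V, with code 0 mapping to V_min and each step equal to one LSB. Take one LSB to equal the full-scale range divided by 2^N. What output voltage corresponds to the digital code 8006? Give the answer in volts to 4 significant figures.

1.896 V

Span = 3.88 V. LSB = 3.88 V / 2^14.
V_out = 0 + 8006 × (3.88/16384) V
      = 0 + 1.89595 = 1.89595 V.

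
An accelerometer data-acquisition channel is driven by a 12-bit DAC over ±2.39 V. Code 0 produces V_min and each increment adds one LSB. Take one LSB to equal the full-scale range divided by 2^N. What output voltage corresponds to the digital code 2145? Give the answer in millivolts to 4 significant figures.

Range = 2.39 − (-2.39) = 4.78 V. LSB = 4.78 V / 2^12.
Output = V_min + (2145/4096) × range = -2.39 + 0.523682 × 4.78 V
      = -2.39 + 2.50320 = 0.113198 V.

113.2 mV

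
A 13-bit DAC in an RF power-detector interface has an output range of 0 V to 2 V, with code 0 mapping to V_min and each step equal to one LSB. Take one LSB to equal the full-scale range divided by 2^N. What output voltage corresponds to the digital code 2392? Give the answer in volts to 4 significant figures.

Span = 2 V. LSB = 2 V / 2^13.
V_out = 0 + 2392 × (2/8192) V
      = 0 V + 0.583984 V = 0.583984 V.

0.5840 V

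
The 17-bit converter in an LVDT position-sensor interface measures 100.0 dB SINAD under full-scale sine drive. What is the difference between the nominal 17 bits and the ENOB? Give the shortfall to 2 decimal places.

0.68 bits

N_eff = (100.0 − 1.76)/6.02 = 16.3189 bits.
Lost resolution: 17 − 16.3189 = 0.6811 bits.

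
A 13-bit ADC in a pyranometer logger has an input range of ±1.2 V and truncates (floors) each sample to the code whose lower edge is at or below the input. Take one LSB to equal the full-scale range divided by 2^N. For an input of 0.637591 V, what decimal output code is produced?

6272

Full-scale range = 1.2 V − (-1.2 V) = 2.4 V. LSB = 2.4 V / 2^13 ≈ 293.0 µV.
(V_in − V_min) × 2^13/range = (0.637591 − (-1.2)) × 8192/2.4 = 6272.311.
Floor → code = 6272.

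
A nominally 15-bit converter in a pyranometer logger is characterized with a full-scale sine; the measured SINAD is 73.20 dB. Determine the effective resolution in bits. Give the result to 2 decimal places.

ENOB = (73.20 − 1.76)/6.02 = 11.8671 bits.

11.87 bits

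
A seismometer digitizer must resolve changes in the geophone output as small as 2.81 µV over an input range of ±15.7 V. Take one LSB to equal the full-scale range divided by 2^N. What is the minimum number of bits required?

24 bits

Full-scale range = 15.7 V − (-15.7 V) = 31.4 V.
Levels needed ≥ 31.4/2.81 µV = 1.117e7. 2^24 = 16777216 suffices, so N_min = 24.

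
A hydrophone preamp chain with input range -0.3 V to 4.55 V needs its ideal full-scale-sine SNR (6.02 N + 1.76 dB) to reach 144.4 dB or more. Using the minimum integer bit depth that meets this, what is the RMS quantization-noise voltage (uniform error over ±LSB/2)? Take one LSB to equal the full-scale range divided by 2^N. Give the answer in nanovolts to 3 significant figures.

Full-scale range = 4.55 V − (-0.3 V) = 4.85 V.
Required N = ⌈(144.4 − 1.76)/6.02⌉ = ⌈23.694⌉ = 24.
LSB = 4.85 V ÷ 2^24 = 4.85/16777216 V = 289.08 nV.
RMS noise = LSB/√12 = 83.5 nV.

83.5 nV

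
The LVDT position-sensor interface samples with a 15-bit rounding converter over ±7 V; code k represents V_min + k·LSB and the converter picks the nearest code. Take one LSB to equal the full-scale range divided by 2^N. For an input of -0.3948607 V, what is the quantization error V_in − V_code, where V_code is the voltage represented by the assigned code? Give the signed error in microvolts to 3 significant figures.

Range = 7 − (-7) = 14 V. LSB = 14 V / 2^15 ≈ 427.2 µV.
Position in LSBs: (-0.3948607 − (-7)) × 32768/14 = 15459.8003; rounding gives k = 15460.
V_code = -7 + (15460/32768) × 14 = -0.39477539063 V.
Error = V_in − V_code = -0.3948607 − (-0.39477539063) = −85.3 µV.

−85.3 µV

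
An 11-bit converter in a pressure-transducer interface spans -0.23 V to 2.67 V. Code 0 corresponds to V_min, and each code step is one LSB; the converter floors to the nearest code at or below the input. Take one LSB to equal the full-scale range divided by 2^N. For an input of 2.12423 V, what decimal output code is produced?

Full-scale range = 2.67 V − (-0.23 V) = 2.9 V. LSB = 2.9 V / 2^11 ≈ 1.416 mV.
code = ⌊(V_in − V_min)/LSB⌋ = ⌊(V_in − V_min) × 2^11 / range⌋
     = ⌊(2.12423 − (-0.23)) × 2048 / 2.9⌋ = ⌊2.35423 × 2048/2.9⌋
     = ⌊1662.573⌋ = 1662.

1662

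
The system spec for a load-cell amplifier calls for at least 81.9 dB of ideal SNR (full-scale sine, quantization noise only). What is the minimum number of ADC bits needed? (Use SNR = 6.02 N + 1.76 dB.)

Required N = ⌈(81.9 − 1.76)/6.02⌉ = ⌈13.312⌉ = 14.

14 bits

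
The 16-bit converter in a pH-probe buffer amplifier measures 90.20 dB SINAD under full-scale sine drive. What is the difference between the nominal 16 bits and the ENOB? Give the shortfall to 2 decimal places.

N_eff = (90.20 − 1.76)/6.02 = 14.6910 bits.
16 − 14.6910 = 1.31 bits below nominal.

1.31 bits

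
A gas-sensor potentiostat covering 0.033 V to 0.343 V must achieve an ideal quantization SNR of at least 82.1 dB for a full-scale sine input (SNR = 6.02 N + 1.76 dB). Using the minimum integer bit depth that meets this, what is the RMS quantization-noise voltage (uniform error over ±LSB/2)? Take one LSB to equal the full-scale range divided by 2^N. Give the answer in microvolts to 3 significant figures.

Range = 0.343 − (0.033) = 0.31 V.
6.02 N + 1.76 ≥ 82.1 gives N ≥ 13.346, so the minimum integer is 14.
LSB = 0.31 V / 2^14 = 18.921 µV.
RMS noise = LSB/√12 = 5.46 µV.

5.46 µV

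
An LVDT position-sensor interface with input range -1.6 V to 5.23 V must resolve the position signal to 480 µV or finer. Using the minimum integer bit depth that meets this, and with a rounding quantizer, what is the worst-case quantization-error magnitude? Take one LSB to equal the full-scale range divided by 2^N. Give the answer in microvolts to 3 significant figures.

Full-scale range = 5.23 V − (-1.6 V) = 6.83 V.
Levels needed ≥ 6.83/480 µV = 14230. 2^14 = 16384 suffices, so N_min = 14.
LSB = 6.83 V ÷ 2^14 = 6.83/16384 V = 416.87 µV.
Half an LSB is 208 µV.

208 µV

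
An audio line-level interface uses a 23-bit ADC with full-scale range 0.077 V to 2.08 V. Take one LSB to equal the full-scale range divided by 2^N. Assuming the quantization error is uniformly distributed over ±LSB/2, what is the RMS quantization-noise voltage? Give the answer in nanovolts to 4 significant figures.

Range = 2.08 − (0.077) = 2.003 V.
Step size = 2.003/8388608 V = 238.776 nV.
V_rms = LSB/√12 = 238.776 nV / √12 = 68.93 nV.

68.93 nV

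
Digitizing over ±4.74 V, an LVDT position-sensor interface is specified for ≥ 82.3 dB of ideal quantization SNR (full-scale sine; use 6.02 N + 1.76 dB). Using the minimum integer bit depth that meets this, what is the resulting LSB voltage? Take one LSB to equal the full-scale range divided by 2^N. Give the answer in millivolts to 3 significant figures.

Range = 4.74 − (-4.74) = 9.48 V.
6.02 N + 1.76 ≥ 82.3 gives N ≥ 13.379, so the minimum integer is 14.
LSB = 9.48 V ÷ 2^14 = 9.48/16384 V = 0.579 mV.

0.579 mV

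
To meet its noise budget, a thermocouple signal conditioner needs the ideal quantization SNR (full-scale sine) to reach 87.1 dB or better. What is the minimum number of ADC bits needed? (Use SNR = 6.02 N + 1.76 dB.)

15 bits

Required N = ⌈(87.1 − 1.76)/6.02⌉ = ⌈14.176⌉ = 15.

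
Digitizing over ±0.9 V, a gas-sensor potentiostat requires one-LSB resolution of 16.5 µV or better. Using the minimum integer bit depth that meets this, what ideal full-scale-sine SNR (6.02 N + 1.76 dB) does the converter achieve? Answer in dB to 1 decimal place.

104.1 dB

Span: 0.9 V − (-0.9 V) = 1.8 V.
Levels needed ≥ 1.8/16.5 µV = 109100. 2^17 = 131072 suffices, so N_min = 17.
SNR = 6.02 × 17 + 1.76 = 104.10 dB.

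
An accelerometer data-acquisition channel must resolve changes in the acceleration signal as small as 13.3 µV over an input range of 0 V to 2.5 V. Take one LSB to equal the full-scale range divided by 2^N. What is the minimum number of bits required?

18 bits

Range is 2.5 V.
Levels needed ≥ 2.5/13.3 µV = 188000. 2^18 = 262144 suffices, so N_min = 18.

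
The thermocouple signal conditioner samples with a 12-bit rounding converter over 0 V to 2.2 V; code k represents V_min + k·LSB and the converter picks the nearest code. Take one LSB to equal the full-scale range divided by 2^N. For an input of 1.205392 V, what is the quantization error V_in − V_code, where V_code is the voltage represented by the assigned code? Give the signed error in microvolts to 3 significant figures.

V_FS = 2.2 V. LSB = 2.2 V / 2^12 ≈ 0.5371 mV.
(V_in − V_min)/LSB = (1.205392 − (0)) × 4096/2.2 = 2244.2207 → nearest code k = 2244.
Reconstructed level: 0 + 2244 × 2.2/4096 V = 1.205273438 V.
e = 1.205392 − (1.205273438) = +119 µV.

+119 µV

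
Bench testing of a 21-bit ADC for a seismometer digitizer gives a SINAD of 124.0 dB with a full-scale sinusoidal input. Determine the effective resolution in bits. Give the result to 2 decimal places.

ENOB = (124.0 − 1.76)/6.02 = 20.3056 bits.

20.31 bits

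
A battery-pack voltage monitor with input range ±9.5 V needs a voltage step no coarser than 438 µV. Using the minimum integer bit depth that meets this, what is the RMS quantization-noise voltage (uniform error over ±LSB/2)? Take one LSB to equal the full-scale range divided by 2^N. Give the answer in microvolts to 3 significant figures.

Span: 9.5 V − (-9.5 V) = 19 V.
Levels needed ≥ 19/438 µV = 43380. 2^16 = 65536 suffices, so N_min = 16.
LSB = 19 V / 2^16 = 289.92 µV.
σ_q = LSB/√12 = 289.92 µV/3.4641 = 83.7 µV.

83.7 µV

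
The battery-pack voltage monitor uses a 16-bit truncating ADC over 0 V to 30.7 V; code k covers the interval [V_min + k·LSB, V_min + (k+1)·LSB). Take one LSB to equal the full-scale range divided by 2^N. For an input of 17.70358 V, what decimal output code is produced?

V_FS = 30.7 V. LSB = 30.7 V / 2^16 ≈ 468.4 µV.
code = ⌊(V_in − V_min)/LSB⌋ = ⌊(V_in − V_min) × 2^16 / range⌋
     = ⌊(17.70358 − (0)) × 65536 / 30.7⌋ = ⌊17.70358 × 65536/30.7⌋
     = ⌊37792.242⌋ = 37792.

37792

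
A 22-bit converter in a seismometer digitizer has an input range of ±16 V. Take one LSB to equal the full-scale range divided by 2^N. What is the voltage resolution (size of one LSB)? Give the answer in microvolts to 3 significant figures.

7.63 µV

Range = 16 − (-16) = 32 V.
Number of codes = 2^22 = 4194304.
One LSB is 32 V / 4194304 = 7.63 µV.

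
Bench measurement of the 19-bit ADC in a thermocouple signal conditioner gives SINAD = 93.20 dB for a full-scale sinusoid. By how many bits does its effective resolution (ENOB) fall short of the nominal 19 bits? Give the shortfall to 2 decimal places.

ENOB = (SINAD − 1.76)/6.02 = (93.20 − 1.76)/6.02 = 15.1894 bits.
19 − 15.1894 = 3.81 bits below nominal.

3.81 bits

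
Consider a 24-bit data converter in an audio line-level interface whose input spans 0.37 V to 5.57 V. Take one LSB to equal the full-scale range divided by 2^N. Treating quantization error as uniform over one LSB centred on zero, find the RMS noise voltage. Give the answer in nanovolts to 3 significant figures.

The full-scale span is 5.57 − (0.37) = 5.2 V.
One LSB is 5.2 V / 16777216 = 309.94 nV.
For a uniform distribution on [−LSB/2, +LSB/2], V_rms = LSB/√12 = 309.94 nV/3.4641 = 89.5 nV.

89.5 nV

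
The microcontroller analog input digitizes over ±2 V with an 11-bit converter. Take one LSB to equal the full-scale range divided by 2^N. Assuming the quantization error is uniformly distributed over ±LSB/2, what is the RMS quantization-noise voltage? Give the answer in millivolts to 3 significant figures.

Range = 2 − (-2) = 4 V.
One LSB is 4 V / 2048 = 1.9531 mV.
V_rms = LSB/√12 = 1.9531 mV / √12 = 0.564 mV.

0.564 mV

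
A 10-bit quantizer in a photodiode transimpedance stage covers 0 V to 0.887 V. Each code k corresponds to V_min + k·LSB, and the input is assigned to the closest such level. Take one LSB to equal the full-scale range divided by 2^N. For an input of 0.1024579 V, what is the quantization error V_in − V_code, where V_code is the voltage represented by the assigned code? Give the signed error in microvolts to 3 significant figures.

V_FS = 0.887 V. LSB = 0.887 V / 2^10 ≈ 0.8662 mV.
Position in LSBs: (0.1024579 − (0)) × 1024/0.887 = 118.2829; rounding gives k = 118.
V_code = V_min + k × range/2^10 = 0 + 118 × 0.887/1024 = 0.1022128906 V.
Error = V_in − V_code = 0.1024579 − (0.1022128906) = +245 µV.

+245 µV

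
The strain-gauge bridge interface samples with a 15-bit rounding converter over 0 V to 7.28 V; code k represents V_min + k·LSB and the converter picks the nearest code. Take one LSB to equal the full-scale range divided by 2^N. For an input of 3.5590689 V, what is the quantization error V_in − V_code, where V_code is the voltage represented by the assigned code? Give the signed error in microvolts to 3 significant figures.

Span = 7.28 V. LSB = 7.28 V / 2^15 ≈ 222.2 µV.
Position in LSBs: (3.5590689 − (0)) × 32768/7.28 = 16019.7211; rounding gives k = 16020.
Reconstructed level: 0 + 16020 × 7.28/32768 V = 3.5591308594 V.
Error = V_in − V_code = 3.5590689 − (3.5591308594) = −62.0 µV.

−62.0 µV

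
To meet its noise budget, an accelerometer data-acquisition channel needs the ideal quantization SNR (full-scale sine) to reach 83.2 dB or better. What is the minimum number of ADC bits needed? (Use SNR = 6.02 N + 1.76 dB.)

14 bits

Solving 6.02 N ≥ 83.2 − 1.76: N ≥ 13.528. Round up → N = 14.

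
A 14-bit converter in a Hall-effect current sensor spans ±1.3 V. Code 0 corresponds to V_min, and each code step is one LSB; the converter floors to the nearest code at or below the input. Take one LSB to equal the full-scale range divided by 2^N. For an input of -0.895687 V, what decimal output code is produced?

The full-scale span is 1.3 − (-1.3) = 2.6 V. LSB = 2.6 V / 2^14 ≈ 158.7 µV.
(V_in − V_min) × 2^14/range = (-0.895687 − (-1.3)) × 16384/2.6 = 2547.794.
Floor → code = 2547.

2547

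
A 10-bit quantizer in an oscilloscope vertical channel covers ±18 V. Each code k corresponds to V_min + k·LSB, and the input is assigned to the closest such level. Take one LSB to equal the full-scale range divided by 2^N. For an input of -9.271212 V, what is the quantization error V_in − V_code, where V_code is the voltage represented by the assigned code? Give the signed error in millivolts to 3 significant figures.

Range = 18 − (-18) = 36 V. LSB = 36 V / 2^10 ≈ 35.16 mV.
(-9.271212 − (-18)) / LSB = 8.728788 × 1024/36 = 248.2855. Nearest integer: k = 248.
Reconstructed level: -18 + 248 × 36/1024 V = -9.281250000 V.
Error = V_in − V_code = -9.271212 − (-9.281250000) = +10.0 mV.

+10.0 mV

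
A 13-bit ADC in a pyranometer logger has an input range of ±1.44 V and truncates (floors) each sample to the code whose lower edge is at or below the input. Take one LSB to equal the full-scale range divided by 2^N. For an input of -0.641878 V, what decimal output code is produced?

The full-scale span is 1.44 − (-1.44) = 2.88 V. LSB = 2.88 V / 2^13 ≈ 351.6 µV.
V_in − V_min = -0.641878 − (-1.44) = 0.798122 V.
Divide by LSB: 0.798122 × 8192/2.88 = 2270.2137.
Truncating gives code 2270.

2270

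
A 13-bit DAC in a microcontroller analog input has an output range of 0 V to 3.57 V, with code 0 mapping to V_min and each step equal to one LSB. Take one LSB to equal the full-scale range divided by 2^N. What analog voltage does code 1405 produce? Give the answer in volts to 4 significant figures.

Span = 3.57 V. LSB = 3.57 V / 2^13.
V_out = V_min + code × LSB = 0 V + 1405 × 3.57 V / 8192
      = 0 + 0.612286 = 0.612286 V.

0.6123 V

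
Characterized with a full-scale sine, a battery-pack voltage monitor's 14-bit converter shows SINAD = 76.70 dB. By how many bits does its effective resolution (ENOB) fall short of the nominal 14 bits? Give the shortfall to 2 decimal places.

Effective bits = (76.70 − 1.76)/6.02 = 12.4485.
Shortfall = 14 − 12.4485 = 1.5515 bits.

1.55 bits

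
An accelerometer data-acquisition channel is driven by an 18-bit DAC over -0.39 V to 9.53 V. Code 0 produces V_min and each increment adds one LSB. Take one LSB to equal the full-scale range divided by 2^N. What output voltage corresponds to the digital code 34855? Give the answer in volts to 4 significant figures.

0.9290 V

The full-scale span is 9.53 − (-0.39) = 9.92 V. LSB = 9.92 V / 2^18.
Output = V_min + (34855/262144) × range = -0.39 + 0.132961 × 9.92 V
      = -0.39 V + 1.31898 V = 0.928976 V.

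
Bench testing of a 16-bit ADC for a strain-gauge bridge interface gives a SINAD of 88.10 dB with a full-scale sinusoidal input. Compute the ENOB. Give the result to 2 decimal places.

Inverting SNR = 6.02 N + 1.76: N_eff = (88.10 − 1.76)/6.02 = 14.3422.

14.34 bits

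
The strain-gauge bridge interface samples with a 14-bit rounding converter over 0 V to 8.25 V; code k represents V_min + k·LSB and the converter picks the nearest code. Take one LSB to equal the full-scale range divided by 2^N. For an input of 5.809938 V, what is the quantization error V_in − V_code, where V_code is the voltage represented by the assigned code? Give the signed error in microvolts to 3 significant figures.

+93.0 µV

Span = 8.25 V. LSB = 8.25 V / 2^14 ≈ 0.5035 mV.
Position in LSBs: (5.809938 − (0)) × 16384/8.25 = 11538.1848; rounding gives k = 11538.
Reconstructed level: 0 + 11538 × 8.25/16384 V = 5.8098449707 V.
V_in − V_code = 5.809938 − (5.8098449707) = +93.0 µV.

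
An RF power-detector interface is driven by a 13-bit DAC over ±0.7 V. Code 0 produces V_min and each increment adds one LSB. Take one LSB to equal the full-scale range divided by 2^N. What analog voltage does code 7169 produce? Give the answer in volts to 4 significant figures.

0.5252 V

Span: 0.7 V − (-0.7 V) = 1.4 V. LSB = 1.4 V / 2^13.
Output = V_min + (7169/8192) × range = -0.7 + 0.875122 × 1.4 V
      = -0.7 V + 1.22517 V = 0.525171 V.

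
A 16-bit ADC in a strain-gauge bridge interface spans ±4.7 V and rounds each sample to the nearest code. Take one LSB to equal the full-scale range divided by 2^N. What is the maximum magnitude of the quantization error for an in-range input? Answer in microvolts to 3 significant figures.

Full-scale range = 4.7 V − (-4.7 V) = 9.4 V.
Step size = 9.4/65536 V = 143.43 µV.
Worst-case error for round-to-nearest is half an LSB: 71.7 µV.

71.7 µV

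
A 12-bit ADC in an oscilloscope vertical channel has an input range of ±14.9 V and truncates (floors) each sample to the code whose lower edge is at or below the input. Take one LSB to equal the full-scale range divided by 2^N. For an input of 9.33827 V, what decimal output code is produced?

Full-scale range = 14.9 V − (-14.9 V) = 29.8 V. LSB = 29.8 V / 2^12 ≈ 7.275 mV.
(V_in − V_min) × 2^12/range = (9.33827 − (-14.9)) × 4096/29.8 = 3331.542.
Floor → code = 3331.

3331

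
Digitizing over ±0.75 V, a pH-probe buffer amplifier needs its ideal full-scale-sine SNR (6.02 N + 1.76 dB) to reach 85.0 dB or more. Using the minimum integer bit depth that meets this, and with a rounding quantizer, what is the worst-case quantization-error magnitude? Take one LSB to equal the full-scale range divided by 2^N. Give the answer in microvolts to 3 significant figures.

45.8 µV

Range = 0.75 − (-0.75) = 1.5 V.
6.02 N + 1.76 ≥ 85.0 gives N ≥ 13.827, so the minimum integer is 14.
LSB = 1.5 V ÷ 2^14 = 1.5/16384 V = 91.553 µV.
Max error for round-to-nearest is LSB/2 = 45.8 µV.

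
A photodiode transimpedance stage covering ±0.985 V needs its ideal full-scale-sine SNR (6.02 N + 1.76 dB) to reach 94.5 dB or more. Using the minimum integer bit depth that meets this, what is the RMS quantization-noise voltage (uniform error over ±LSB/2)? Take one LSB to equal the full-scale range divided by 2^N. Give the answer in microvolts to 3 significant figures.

8.68 µV

Range = 0.985 − (-0.985) = 1.97 V.
Solving 6.02 N ≥ 94.5 − 1.76: N ≥ 15.405. Round up → N = 16.
Step size = 1.97/65536 V = 30.060 µV.
σ_q = LSB/√12 = 30.060 µV/3.4641 = 8.68 µV.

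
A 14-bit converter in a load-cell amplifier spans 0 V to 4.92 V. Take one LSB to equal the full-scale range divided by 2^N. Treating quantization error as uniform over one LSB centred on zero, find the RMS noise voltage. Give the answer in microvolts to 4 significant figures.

86.69 µV

V_FS = 4.92 V.
Step size = 4.92/16384 V = 300.293 µV.
For a uniform distribution on [−LSB/2, +LSB/2], V_rms = LSB/√12 = 300.293 µV/3.4641 = 86.69 µV.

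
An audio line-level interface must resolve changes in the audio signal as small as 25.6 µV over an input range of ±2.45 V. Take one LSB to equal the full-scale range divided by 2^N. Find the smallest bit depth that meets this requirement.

18 bits

Full-scale range = 2.45 V − (-2.45 V) = 4.9 V.
Required number of levels: 4.9/25.6 µV = 191410; smallest N with 2^N ≥ that is 18.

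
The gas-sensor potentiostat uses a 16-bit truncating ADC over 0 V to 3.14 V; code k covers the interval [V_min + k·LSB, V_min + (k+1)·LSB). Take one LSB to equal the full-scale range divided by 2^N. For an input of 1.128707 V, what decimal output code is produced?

Range is 3.14 V. LSB = 3.14 V / 2^16 ≈ 47.91 µV.
(V_in − V_min) × 2^16/range = (1.128707 − (0)) × 65536/3.14 = 23557.625.
Floor → code = 23557.

23557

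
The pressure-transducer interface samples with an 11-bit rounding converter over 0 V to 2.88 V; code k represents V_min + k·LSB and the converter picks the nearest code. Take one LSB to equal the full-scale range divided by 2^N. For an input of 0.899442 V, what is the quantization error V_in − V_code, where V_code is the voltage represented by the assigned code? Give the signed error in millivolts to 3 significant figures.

V_FS = 2.88 V. LSB = 2.88 V / 2^11 ≈ 1.406 mV.
Position in LSBs: (0.899442 − (0)) × 2048/2.88 = 639.6032; rounding gives k = 640.
V_code = V_min + k × range/2^11 = 0 + 640 × 2.88/2048 = 0.9000000000 V.
e = 0.899442 − (0.9000000000) = −0.558 mV.

−0.558 mV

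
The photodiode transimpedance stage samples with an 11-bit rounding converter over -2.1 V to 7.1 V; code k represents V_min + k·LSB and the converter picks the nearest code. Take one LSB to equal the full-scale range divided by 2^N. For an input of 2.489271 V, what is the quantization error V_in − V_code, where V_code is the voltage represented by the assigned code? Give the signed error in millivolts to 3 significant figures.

Range = 7.1 − (-2.1) = 9.2 V. LSB = 9.2 V / 2^11 ≈ 4.492 mV.
(V_in − V_min)/LSB = (2.489271 − (-2.1)) × 2048/9.2 = 1021.6116 → nearest code k = 1022.
V_code = V_min + k × range/2^11 = -2.1 + 1022 × 9.2/2048 = 2.491015625 V.
Error = V_in − V_code = 2.489271 − (2.491015625) = −1.74 mV.

−1.74 mV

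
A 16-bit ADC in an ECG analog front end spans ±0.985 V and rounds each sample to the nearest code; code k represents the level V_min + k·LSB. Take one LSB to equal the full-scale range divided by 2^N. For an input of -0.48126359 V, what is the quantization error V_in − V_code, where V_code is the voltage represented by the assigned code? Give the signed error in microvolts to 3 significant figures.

Range = 0.985 − (-0.985) = 1.97 V. LSB = 1.97 V / 2^16 ≈ 30.06 µV.
(-0.48126359 − (-0.985)) / LSB = 0.50373641 × 65536/1.97 = 16757.8017. Nearest integer: k = 16758.
V_code = -0.985 + (16758/65536) × 1.97 = -0.48125762939 V.
e = -0.48126359 − (-0.48125762939) = −5.96 µV.

−5.96 µV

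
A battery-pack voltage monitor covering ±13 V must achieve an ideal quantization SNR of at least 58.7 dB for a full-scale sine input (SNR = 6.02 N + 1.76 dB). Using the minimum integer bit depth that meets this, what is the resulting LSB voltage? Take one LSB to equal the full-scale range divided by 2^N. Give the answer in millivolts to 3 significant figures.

25.4 mV

Full-scale range = 13 V − (-13 V) = 26 V.
Required N = ⌈(58.7 − 1.76)/6.02⌉ = ⌈9.458⌉ = 10.
LSB = 26 V / 2^10 = 25.4 mV.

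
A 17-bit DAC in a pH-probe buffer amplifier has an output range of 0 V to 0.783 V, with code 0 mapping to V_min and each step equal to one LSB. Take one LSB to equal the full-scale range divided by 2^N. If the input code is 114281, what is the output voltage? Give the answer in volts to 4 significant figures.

V_FS = 0.783 V. LSB = 0.783 V / 2^17.
V_out = 0 + 114281 × (0.783/131072) V
      = 0 + 0.682694 = 0.682694 V.

0.6827 V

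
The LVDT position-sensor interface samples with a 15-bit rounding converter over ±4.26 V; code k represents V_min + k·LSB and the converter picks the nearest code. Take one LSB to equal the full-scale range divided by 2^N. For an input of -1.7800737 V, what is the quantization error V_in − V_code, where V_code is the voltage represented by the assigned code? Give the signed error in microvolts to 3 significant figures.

−46.8 µV

Span: 4.26 V − (-4.26 V) = 8.52 V. LSB = 8.52 V / 2^15 ≈ 260.0 µV.
(V_in − V_min)/LSB = (-1.7800737 − (-4.26)) × 32768/8.52 = 9537.8198 → nearest code k = 9538.
Reconstructed level: -4.26 + 9538 × 8.52/32768 V = -1.7800268555 V.
V_in − V_code = -1.7800737 − (-1.7800268555) = −46.8 µV.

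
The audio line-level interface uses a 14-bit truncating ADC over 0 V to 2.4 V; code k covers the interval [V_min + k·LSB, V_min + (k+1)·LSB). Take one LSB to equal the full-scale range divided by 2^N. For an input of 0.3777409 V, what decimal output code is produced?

Span = 2.4 V. LSB = 2.4 V / 2^14 ≈ 146.5 µV.
V_in − V_min = 0.3777409 − (0) = 0.3777409 V.
Divide by LSB: 0.3777409 × 16384/2.4 = 2578.7112.
Truncating gives code 2578.

2578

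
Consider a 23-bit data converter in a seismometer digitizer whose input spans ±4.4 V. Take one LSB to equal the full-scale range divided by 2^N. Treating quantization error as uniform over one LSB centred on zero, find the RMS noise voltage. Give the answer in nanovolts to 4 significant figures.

302.8 nV

The full-scale span is 4.4 − (-4.4) = 8.8 V.
Step size = 8.8/8388608 V = 1.04904 µV.
For a uniform distribution on [−LSB/2, +LSB/2], V_rms = LSB/√12 = 1.04904 µV/3.4641 = 302.8 nV.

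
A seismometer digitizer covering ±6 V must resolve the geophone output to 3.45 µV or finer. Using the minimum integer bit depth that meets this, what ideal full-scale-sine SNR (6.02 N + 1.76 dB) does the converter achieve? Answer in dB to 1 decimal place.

Span: 6 V − (-6 V) = 12 V.
Required number of levels: 12/3.45 µV = 3.4783e6; smallest N with 2^N ≥ that is 22.
6.02(22) + 1.76 = 134.20 dB.

134.2 dB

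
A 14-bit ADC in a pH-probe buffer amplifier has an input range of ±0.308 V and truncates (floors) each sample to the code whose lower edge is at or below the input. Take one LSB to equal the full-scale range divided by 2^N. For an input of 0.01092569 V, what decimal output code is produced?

Range = 0.308 − (-0.308) = 0.616 V. LSB = 0.616 V / 2^14 ≈ 37.60 µV.
(V_in − V_min) × 2^14/range = (0.01092569 − (-0.308)) × 16384/0.616 = 8482.595.
Floor → code = 8482.

8482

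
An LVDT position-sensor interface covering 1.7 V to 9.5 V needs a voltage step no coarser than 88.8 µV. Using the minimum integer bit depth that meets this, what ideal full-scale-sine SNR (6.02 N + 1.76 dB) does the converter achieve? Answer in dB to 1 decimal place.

The full-scale span is 9.5 − (1.7) = 7.8 V.
Need 2^N ≥ 7.8 V / 88.8 µV = 87840 → N_min = 17.
Ideal SNR at N = 17: 6.02·17 + 1.76 = 104.1 dB.

104.1 dB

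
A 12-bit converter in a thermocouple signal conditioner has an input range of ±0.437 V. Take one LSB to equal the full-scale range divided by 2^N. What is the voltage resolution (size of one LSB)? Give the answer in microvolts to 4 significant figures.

Full-scale range = 0.437 V − (-0.437 V) = 0.874 V.
There are 2^12 = 4096 steps.
Step size = 0.874/4096 V = 213.4 µV.

213.4 µV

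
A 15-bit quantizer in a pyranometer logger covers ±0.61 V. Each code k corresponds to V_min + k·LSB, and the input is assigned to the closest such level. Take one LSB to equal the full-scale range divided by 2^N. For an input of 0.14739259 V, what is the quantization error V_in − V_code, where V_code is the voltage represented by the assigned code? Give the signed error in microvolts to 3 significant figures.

Range = 0.61 − (-0.61) = 1.22 V. LSB = 1.22 V / 2^15 ≈ 37.23 µV.
(V_in − V_min)/LSB = (0.14739259 − (-0.61)) × 32768/1.22 = 20342.8200 → nearest code k = 20343.
Reconstructed level: -0.61 + 20343 × 1.22/32768 V = 0.14739929199 V.
e = 0.14739259 − (0.14739929199) = −6.70 µV.

−6.70 µV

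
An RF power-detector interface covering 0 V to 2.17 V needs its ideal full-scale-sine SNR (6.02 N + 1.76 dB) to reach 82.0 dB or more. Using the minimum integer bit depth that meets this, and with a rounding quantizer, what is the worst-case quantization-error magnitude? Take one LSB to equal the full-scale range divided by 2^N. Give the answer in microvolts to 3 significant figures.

66.2 µV

V_FS = 2.17 V.
Required N = ⌈(82.0 − 1.76)/6.02⌉ = ⌈13.329⌉ = 14.
LSB = 2.17 V / 2^14 = 132.45 µV.
Half an LSB is 66.2 µV.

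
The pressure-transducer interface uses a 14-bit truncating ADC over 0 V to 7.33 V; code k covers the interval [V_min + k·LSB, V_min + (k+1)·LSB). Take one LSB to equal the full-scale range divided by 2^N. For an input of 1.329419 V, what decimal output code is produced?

2971

Span = 7.33 V. LSB = 7.33 V / 2^14 ≈ 447.4 µV.
V_in − V_min = 1.329419 − (0) = 1.329419 V.
Divide by LSB: 1.329419 × 16384/7.33 = 2971.5144.
Truncating gives code 2971.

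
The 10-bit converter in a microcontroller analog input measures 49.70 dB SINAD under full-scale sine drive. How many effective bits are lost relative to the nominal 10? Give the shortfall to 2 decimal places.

N_eff = (49.70 − 1.76)/6.02 = 7.9635 bits.
Shortfall = 10 − 7.9635 = 2.0365 bits.

2.04 bits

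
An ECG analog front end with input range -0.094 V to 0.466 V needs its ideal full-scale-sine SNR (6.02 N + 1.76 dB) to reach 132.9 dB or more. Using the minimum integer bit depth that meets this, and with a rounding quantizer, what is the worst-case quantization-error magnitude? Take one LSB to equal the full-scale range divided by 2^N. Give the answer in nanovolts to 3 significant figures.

Full-scale range = 0.466 V − (-0.094 V) = 0.56 V.
Required N = ⌈(132.9 − 1.76)/6.02⌉ = ⌈21.784⌉ = 22.
One LSB is 0.56 V / 4194304 = 133.51 nV.
Max error for round-to-nearest is LSB/2 = 66.8 nV.

66.8 nV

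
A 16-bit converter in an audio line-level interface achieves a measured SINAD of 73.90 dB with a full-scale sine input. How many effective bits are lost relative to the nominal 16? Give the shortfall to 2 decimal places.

Effective bits = (73.90 − 1.76)/6.02 = 11.9834.
Shortfall = 16 − 11.9834 = 4.0166 bits.

4.02 bits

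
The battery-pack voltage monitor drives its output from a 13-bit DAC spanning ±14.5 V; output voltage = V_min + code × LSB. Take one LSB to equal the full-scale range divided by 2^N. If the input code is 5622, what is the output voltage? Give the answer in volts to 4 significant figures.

5.402 V

The full-scale span is 14.5 − (-14.5) = 29 V. LSB = 29 V / 2^13.
V_out = -14.5 + 5622 × (29/8192) V
      = -14.5 + 19.9021 = 5.40210 V.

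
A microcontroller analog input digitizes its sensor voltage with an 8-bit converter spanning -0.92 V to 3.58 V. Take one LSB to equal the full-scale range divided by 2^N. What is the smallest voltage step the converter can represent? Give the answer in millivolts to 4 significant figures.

17.58 mV

Span: 3.58 V − (-0.92 V) = 4.5 V.
2^8 = 256 levels.
Step size = 4.5/256 V = 17.58 mV.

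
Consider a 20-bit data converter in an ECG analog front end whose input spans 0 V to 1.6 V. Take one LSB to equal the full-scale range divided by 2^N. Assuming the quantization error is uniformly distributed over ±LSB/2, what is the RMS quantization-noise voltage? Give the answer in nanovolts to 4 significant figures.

440.5 nV

Span = 1.6 V.
LSB = 1.6 V ÷ 2^20 = 1.6/1048576 V = 1.52588 µV.
For a uniform distribution on [−LSB/2, +LSB/2], V_rms = LSB/√12 = 1.52588 µV/3.4641 = 440.5 nV.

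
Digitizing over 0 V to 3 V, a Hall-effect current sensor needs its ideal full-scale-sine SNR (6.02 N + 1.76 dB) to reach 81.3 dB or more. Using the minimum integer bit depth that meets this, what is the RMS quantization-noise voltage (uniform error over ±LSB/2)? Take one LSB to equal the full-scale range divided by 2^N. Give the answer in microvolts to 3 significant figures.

Full-scale range = 3 V.
6.02 N + 1.76 ≥ 81.3 gives N ≥ 13.213, so the minimum integer is 14.
LSB = 3 V / 2^14 = 183.11 µV.
RMS noise = LSB/√12 = 52.9 µV.

52.9 µV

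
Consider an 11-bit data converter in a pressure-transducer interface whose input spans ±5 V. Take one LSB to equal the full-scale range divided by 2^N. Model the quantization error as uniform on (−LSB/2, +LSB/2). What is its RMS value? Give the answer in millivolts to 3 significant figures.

1.41 mV

Span: 5 V − (-5 V) = 10 V.
LSB = 10 V ÷ 2^11 = 10/2048 V = 4.8828 mV.
For a uniform distribution on [−LSB/2, +LSB/2], V_rms = LSB/√12 = 4.8828 mV/3.4641 = 1.41 mV.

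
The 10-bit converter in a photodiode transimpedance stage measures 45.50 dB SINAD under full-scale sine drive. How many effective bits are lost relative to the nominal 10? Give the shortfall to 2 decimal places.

N_eff = (45.50 − 1.76)/6.02 = 7.2658 bits.
Lost resolution: 10 − 7.2658 = 2.7342 bits.

2.73 bits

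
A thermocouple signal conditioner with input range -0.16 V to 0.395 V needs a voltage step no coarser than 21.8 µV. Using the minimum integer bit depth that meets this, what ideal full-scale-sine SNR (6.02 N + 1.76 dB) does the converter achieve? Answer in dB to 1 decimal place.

Full-scale range = 0.395 V − (-0.16 V) = 0.555 V.
Required number of levels: 0.555/21.8 µV = 25459; smallest N with 2^N ≥ that is 15.
6.02(15) + 1.76 = 92.06 dB.

92.1 dB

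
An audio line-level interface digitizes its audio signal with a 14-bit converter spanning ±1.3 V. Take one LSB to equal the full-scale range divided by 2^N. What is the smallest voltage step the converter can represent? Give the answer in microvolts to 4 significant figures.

158.7 µV

Range = 1.3 − (-1.3) = 2.6 V.
There are 2^14 = 16384 steps.
One LSB is 2.6 V / 16384 = 158.7 µV.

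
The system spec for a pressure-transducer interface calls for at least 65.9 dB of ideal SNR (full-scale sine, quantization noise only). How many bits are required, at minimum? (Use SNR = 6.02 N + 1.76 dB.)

Solving 6.02 N ≥ 65.9 − 1.76: N ≥ 10.654. Round up → N = 11.

11 bits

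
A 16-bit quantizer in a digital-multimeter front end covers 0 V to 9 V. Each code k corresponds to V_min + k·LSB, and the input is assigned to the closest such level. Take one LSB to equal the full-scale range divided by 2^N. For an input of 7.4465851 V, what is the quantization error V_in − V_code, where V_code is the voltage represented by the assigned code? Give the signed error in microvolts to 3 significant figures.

Full-scale range = 9 V. LSB = 9 V / 2^16 ≈ 137.3 µV.
Position in LSBs: (7.4465851 − (0)) × 65536/9 = 54224.3779; rounding gives k = 54224.
Reconstructed level: 0 + 54224 × 9/65536 V = 7.4465332031 V.
e = 7.4465851 − (7.4465332031) = +51.9 µV.

+51.9 µV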